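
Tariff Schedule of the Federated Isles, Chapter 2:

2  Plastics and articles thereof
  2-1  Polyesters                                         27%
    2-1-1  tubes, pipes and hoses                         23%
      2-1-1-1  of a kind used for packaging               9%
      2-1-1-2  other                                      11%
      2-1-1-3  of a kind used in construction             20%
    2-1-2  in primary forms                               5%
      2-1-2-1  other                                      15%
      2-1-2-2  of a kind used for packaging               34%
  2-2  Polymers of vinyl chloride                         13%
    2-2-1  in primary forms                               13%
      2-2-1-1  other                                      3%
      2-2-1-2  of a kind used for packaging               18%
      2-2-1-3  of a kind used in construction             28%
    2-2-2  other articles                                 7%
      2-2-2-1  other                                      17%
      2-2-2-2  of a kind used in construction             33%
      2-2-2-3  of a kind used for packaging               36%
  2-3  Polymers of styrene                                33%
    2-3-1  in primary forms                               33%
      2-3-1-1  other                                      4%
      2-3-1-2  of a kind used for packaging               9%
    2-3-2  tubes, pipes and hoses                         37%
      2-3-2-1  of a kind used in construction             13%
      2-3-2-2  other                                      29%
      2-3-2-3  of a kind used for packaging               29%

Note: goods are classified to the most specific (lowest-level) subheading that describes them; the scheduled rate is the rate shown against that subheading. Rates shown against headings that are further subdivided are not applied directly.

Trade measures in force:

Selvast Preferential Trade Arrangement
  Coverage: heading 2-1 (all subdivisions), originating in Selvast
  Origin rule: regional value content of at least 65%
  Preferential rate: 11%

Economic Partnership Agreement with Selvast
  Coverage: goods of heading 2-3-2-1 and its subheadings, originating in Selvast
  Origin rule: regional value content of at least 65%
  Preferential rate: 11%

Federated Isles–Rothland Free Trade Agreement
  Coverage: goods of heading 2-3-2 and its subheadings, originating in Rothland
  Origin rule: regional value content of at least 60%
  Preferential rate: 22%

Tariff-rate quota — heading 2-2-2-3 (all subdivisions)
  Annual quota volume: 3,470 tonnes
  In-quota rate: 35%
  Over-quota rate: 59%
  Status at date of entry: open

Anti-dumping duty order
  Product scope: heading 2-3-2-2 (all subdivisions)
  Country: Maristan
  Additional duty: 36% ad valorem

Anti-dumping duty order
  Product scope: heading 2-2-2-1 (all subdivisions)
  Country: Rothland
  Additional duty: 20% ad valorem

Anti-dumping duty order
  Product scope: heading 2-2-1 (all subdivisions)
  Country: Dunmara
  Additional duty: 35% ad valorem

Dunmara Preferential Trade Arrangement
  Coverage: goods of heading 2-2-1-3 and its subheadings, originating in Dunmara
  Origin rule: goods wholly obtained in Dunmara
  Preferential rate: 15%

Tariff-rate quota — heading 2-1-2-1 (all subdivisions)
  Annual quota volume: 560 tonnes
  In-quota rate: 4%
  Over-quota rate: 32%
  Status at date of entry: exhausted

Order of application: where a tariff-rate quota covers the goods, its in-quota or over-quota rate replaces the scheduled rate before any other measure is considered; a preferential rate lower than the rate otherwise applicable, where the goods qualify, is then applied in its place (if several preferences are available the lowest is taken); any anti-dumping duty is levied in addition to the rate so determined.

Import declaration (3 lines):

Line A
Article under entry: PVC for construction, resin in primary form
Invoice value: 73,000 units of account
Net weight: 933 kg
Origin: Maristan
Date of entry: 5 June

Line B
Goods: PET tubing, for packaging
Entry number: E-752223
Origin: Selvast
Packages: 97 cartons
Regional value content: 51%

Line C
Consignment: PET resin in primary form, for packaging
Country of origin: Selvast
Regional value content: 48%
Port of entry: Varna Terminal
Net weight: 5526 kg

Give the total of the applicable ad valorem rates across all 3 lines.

Line A: PVC → 2-2; resin in primary form → 2-2-1; for construction → 2-2-1-3. Scheduled 28%. No special measure applies. → 28%.
Line B: PET → 2-1; tubing → 2-1-1; for packaging → 2-1-1-1. Scheduled 9%. Selvast agreement on 2-1: RVC < 65%; Selvast agreement on 2-3-2-1: 2-1-1-1 not covered. → 9%.
Line C: PET → 2-1; resin in primary form → 2-1-2; for packaging → 2-1-2-2. Scheduled 34%. Selvast agreement on 2-1: RVC < 65%; Selvast agreement on 2-3-2-1: 2-1-2-2 not covered. → 34%.
Sum: 28% + 9% + 34% = 71%.

71%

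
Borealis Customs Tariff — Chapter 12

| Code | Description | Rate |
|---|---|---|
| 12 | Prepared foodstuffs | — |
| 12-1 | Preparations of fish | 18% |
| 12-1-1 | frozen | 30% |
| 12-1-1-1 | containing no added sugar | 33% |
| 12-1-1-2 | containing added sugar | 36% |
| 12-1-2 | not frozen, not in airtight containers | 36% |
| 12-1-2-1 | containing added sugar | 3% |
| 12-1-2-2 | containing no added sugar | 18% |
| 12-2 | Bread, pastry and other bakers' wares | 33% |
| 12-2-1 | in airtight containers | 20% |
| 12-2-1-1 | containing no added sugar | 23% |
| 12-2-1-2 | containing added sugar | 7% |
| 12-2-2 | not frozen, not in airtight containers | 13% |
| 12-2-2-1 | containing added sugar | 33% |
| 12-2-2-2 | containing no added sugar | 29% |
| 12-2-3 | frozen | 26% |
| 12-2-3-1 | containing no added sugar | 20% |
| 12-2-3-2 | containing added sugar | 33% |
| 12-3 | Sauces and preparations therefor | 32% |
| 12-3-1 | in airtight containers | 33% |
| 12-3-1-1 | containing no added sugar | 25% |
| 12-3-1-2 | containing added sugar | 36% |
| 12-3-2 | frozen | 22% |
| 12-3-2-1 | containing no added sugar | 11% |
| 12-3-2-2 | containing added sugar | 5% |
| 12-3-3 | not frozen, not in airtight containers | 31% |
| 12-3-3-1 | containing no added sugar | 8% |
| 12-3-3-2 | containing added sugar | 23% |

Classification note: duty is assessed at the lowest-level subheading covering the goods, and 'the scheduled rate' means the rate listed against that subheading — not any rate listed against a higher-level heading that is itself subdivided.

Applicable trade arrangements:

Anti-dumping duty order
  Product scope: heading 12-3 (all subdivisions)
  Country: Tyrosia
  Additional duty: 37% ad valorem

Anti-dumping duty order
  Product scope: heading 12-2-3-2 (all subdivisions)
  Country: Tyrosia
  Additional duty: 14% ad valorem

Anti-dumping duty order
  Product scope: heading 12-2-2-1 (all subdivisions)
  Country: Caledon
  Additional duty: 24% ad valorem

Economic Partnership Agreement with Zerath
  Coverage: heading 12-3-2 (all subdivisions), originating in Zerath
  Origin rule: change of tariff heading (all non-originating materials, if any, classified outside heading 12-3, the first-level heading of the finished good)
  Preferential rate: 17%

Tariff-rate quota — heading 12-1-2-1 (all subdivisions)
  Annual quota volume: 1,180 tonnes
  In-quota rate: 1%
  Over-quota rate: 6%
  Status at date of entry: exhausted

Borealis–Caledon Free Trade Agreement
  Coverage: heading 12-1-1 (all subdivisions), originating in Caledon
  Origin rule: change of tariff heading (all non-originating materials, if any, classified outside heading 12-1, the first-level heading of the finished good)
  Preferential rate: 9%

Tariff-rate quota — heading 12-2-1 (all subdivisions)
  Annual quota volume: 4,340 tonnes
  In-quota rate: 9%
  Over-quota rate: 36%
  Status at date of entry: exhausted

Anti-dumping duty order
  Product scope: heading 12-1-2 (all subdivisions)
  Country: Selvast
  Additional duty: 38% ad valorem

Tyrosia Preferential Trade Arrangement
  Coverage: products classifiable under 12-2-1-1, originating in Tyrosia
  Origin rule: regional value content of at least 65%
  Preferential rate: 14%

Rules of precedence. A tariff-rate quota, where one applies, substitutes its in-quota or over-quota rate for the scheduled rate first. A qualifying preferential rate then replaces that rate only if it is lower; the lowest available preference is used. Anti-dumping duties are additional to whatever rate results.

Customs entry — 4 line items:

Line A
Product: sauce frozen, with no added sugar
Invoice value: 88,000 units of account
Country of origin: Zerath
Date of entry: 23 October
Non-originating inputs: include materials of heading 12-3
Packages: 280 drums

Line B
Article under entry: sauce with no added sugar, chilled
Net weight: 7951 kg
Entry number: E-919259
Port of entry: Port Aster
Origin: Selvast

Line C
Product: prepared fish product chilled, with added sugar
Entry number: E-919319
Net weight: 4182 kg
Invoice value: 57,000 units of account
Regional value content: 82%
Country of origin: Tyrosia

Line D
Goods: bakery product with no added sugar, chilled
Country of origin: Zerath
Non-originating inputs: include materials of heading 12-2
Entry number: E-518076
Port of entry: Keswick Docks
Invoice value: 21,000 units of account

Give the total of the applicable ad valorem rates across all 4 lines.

Line A: sauce → 12-3; frozen → 12-3-2; with no added sugar → 12-3-2-1. Scheduled 11%. Zerath agreement on 12-3-2: CTH not met. → 11%.
Line B: sauce → 12-3; chilled → 12-3-3; with no added sugar → 12-3-3-1. Scheduled 8%. No special measure applies. → 8%.
Line C: prepared fish product → 12-1; chilled → 12-1-2; with added sugar → 12-1-2-1. Scheduled 3%. quota on 12-1-2-1 exhausted → over-quota 6%; Tyrosia agreement on 12-2-1-1: 12-1-2-1 not covered. → 6%.
Line D: bakery product → 12-2; chilled → 12-2-2; with no added sugar → 12-2-2-2. Scheduled 29%. Zerath agreement on 12-3-2: 12-2-2-2 not covered. → 29%.
Sum: 11% + 8% + 6% + 29% = 54%.

54%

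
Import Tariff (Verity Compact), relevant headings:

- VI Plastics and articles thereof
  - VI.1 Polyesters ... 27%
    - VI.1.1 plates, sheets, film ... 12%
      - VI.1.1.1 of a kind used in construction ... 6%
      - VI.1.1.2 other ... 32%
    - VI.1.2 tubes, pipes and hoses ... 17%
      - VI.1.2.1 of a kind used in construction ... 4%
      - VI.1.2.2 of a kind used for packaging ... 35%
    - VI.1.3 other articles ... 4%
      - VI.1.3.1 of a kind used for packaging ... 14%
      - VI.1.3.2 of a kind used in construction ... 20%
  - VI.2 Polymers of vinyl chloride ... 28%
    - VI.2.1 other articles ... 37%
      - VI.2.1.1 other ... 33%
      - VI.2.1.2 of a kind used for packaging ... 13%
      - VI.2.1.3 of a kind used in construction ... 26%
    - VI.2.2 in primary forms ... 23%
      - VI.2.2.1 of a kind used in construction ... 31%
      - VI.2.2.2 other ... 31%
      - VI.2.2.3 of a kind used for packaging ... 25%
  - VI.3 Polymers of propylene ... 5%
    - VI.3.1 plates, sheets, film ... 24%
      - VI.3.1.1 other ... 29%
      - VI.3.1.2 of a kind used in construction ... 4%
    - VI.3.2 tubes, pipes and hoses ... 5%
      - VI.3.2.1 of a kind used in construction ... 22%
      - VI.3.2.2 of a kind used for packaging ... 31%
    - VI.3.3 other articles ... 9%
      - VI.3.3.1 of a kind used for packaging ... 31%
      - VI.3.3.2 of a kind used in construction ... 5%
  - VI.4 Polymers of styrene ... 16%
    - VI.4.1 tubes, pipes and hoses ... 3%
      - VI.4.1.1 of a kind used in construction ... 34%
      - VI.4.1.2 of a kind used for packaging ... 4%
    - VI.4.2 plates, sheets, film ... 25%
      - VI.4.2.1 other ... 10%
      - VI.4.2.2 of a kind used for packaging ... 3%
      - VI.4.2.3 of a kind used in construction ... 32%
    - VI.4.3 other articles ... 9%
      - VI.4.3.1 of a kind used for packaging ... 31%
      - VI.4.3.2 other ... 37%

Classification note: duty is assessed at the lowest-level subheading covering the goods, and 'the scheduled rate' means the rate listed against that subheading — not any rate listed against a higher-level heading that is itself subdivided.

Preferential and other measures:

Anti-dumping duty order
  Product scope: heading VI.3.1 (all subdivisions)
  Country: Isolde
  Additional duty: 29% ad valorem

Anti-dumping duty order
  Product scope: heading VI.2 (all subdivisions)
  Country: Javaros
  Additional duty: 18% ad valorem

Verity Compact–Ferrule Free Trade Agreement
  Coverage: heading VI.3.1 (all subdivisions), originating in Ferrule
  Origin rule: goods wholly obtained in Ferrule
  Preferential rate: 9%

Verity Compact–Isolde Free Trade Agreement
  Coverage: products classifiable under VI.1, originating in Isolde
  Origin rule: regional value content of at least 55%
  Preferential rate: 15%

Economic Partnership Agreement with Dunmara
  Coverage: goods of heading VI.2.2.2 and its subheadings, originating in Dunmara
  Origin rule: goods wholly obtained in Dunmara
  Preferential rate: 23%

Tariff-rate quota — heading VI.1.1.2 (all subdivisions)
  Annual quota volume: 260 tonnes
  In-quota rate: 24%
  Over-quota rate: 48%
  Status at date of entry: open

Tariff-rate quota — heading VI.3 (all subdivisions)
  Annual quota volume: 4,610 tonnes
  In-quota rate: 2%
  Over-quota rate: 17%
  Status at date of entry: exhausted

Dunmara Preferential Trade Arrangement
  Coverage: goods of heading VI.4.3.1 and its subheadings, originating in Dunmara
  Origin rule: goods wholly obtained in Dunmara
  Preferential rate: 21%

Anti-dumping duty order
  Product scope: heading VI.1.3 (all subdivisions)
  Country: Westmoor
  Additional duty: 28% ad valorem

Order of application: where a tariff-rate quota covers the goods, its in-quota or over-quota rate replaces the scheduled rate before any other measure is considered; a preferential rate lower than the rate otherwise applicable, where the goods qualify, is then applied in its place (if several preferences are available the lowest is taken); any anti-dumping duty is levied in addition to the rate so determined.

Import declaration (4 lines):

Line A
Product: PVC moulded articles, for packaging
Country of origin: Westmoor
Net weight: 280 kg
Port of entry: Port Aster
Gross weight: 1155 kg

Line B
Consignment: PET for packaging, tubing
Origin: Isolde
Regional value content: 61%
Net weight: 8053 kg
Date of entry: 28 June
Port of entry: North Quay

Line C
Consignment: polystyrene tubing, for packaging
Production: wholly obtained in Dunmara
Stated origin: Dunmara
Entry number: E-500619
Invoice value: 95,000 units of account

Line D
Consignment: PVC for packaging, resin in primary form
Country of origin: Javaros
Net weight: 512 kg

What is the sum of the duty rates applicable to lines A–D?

75%

Line A: PVC → VI.2; moulded articles → VI.2.1; for packaging → VI.2.1.2. Scheduled 13%. No special measure applies. → 13%.
Line B: PET → VI.1; tubing → VI.1.2; for packaging → VI.1.2.2. Scheduled 35%. Isolde agreement on VI.1: RVC ≥ 55% → 15% available; preferential 15%. → 15%.
Line C: polystyrene → VI.4; tubing → VI.4.1; for packaging → VI.4.1.2. Scheduled 4%. Dunmara agreement on VI.2.2.2: VI.4.1.2 not covered; Dunmara agreement on VI.4.3.1: VI.4.1.2 not covered. → 4%.
Line D: PVC → VI.2; resin in primary form → VI.2.2; for packaging → VI.2.2.3. Scheduled 25%. anti-dumping (Javaros, VI.2): +18%; total 25% + 18% = 43%. → 43%.
Sum: 13% + 15% + 4% + 43% = 75%.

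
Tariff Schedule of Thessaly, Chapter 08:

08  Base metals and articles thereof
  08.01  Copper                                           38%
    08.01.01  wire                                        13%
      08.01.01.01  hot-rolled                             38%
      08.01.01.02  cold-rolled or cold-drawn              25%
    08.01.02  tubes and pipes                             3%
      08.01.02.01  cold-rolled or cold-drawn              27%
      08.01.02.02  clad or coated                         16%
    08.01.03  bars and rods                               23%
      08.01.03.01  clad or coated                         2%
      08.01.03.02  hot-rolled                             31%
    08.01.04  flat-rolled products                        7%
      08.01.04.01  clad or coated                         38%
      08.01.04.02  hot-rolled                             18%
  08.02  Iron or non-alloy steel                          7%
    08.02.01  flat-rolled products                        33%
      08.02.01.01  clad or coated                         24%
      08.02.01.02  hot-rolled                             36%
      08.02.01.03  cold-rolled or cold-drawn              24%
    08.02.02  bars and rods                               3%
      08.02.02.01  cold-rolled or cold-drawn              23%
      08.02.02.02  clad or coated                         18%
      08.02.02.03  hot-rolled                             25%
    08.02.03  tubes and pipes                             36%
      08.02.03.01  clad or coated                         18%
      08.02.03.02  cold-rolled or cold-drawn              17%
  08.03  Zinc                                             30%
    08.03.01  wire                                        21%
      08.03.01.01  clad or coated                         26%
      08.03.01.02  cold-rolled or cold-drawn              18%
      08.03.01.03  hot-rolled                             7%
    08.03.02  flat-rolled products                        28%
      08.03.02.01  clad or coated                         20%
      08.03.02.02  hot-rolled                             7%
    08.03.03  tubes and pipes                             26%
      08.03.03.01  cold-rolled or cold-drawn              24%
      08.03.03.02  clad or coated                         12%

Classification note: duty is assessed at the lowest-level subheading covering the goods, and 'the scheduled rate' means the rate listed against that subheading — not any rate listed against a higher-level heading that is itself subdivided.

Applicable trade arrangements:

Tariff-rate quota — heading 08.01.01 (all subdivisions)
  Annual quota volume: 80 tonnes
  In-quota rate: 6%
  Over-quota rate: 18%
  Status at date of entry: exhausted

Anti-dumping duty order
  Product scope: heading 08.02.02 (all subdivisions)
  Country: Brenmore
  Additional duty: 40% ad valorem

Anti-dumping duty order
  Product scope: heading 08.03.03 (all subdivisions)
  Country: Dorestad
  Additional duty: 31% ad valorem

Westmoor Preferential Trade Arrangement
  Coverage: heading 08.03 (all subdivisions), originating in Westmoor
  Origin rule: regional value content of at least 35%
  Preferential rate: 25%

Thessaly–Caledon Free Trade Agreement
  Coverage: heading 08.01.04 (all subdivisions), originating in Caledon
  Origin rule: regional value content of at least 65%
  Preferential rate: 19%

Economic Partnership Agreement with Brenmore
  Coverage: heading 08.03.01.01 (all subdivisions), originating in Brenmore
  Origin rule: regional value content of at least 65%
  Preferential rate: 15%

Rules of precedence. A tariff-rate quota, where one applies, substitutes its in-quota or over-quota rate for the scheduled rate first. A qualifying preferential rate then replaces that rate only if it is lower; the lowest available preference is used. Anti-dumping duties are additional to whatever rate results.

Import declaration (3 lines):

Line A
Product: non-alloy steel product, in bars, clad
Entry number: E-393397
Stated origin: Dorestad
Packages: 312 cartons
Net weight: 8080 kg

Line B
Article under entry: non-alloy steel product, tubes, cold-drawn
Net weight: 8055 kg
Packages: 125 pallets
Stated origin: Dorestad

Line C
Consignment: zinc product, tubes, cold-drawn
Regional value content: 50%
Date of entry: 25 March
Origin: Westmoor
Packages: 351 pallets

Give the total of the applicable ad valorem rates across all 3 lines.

Line A: non-alloy steel → 08.02; in bars → 08.02.02; clad → 08.02.02.02. Scheduled 18%. No special measure applies. → 18%.
Line B: non-alloy steel → 08.02; tubes → 08.02.03; cold-drawn → 08.02.03.02. Scheduled 17%. No special measure applies. → 17%.
Line C: zinc → 08.03; tubes → 08.03.03; cold-drawn → 08.03.03.01. Scheduled 24%. Westmoor agreement on 08.03: RVC ≥ 35% → 25% available; preference 25% not lower than 24% → no reduction. → 24%.
Sum: 18% + 17% + 24% = 59%.

59%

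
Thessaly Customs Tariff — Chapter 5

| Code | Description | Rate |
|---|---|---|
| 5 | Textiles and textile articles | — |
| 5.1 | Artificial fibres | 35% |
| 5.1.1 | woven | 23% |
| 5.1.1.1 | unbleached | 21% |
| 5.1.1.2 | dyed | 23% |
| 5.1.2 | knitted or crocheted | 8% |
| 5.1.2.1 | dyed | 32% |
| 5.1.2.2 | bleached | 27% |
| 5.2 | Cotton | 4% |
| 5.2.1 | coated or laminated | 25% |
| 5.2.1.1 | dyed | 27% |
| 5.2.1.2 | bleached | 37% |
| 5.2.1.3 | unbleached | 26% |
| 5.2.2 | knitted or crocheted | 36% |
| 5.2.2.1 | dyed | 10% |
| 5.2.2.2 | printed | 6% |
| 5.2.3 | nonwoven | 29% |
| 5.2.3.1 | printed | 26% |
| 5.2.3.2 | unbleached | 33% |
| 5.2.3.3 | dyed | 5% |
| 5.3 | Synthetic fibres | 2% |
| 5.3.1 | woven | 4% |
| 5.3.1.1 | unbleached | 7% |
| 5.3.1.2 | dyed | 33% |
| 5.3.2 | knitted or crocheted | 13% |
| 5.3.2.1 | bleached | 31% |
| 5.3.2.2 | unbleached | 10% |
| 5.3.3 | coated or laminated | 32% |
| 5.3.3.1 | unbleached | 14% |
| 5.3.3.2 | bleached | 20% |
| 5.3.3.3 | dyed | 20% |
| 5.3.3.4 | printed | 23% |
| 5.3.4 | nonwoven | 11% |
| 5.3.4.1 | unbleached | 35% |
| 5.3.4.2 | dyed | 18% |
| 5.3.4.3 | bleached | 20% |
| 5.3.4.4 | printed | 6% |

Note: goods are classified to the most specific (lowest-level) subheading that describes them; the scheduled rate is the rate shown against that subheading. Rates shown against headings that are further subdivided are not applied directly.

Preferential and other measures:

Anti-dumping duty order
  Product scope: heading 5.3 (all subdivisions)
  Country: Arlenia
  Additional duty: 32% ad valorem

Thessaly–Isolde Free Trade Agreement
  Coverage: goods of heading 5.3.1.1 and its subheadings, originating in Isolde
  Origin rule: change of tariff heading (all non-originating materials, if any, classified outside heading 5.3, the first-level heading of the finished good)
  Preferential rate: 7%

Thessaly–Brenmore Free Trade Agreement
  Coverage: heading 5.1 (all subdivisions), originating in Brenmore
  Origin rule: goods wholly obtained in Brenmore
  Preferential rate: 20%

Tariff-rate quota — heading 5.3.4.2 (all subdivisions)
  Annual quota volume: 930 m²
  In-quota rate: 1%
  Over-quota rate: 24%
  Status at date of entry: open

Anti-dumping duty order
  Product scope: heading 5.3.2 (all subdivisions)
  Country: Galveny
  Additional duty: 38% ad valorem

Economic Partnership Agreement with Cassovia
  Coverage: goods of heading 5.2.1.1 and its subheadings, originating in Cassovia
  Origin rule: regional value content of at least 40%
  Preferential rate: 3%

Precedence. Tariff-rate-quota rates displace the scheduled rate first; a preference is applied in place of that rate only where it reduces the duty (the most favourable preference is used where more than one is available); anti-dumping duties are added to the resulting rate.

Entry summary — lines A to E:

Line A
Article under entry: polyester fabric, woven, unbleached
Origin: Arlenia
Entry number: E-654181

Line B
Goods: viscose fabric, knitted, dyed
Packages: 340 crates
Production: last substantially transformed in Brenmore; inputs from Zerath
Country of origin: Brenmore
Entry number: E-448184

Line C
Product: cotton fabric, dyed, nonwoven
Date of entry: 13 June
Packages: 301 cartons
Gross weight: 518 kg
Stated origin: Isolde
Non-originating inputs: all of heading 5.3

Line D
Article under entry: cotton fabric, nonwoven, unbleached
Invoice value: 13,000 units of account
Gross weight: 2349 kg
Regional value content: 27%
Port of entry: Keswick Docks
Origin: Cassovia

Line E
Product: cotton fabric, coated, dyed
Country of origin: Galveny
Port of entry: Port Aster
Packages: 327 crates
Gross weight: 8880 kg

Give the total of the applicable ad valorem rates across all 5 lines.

136%

Line A: polyester → 5.3; woven → 5.3.1; unbleached → 5.3.1.1. Scheduled 7%. anti-dumping (Arlenia, 5.3): +32%; total 7% + 32% = 39%. → 39%.
Line B: viscose → 5.1; knitted → 5.1.2; dyed → 5.1.2.1. Scheduled 32%. Brenmore agreement on 5.1: not wholly obtained. → 32%.
Line C: cotton → 5.2; nonwoven → 5.2.3; dyed → 5.2.3.3. Scheduled 5%. Isolde agreement on 5.3.1.1: 5.2.3.3 not covered. → 5%.
Line D: cotton → 5.2; nonwoven → 5.2.3; unbleached → 5.2.3.2. Scheduled 33%. Cassovia agreement on 5.2.1.1: 5.2.3.2 not covered. → 33%.
Line E: cotton → 5.2; coated → 5.2.1; dyed → 5.2.1.1. Scheduled 27%. No special measure applies. → 27%.
Sum: 39% + 32% + 5% + 33% + 27% = 136%.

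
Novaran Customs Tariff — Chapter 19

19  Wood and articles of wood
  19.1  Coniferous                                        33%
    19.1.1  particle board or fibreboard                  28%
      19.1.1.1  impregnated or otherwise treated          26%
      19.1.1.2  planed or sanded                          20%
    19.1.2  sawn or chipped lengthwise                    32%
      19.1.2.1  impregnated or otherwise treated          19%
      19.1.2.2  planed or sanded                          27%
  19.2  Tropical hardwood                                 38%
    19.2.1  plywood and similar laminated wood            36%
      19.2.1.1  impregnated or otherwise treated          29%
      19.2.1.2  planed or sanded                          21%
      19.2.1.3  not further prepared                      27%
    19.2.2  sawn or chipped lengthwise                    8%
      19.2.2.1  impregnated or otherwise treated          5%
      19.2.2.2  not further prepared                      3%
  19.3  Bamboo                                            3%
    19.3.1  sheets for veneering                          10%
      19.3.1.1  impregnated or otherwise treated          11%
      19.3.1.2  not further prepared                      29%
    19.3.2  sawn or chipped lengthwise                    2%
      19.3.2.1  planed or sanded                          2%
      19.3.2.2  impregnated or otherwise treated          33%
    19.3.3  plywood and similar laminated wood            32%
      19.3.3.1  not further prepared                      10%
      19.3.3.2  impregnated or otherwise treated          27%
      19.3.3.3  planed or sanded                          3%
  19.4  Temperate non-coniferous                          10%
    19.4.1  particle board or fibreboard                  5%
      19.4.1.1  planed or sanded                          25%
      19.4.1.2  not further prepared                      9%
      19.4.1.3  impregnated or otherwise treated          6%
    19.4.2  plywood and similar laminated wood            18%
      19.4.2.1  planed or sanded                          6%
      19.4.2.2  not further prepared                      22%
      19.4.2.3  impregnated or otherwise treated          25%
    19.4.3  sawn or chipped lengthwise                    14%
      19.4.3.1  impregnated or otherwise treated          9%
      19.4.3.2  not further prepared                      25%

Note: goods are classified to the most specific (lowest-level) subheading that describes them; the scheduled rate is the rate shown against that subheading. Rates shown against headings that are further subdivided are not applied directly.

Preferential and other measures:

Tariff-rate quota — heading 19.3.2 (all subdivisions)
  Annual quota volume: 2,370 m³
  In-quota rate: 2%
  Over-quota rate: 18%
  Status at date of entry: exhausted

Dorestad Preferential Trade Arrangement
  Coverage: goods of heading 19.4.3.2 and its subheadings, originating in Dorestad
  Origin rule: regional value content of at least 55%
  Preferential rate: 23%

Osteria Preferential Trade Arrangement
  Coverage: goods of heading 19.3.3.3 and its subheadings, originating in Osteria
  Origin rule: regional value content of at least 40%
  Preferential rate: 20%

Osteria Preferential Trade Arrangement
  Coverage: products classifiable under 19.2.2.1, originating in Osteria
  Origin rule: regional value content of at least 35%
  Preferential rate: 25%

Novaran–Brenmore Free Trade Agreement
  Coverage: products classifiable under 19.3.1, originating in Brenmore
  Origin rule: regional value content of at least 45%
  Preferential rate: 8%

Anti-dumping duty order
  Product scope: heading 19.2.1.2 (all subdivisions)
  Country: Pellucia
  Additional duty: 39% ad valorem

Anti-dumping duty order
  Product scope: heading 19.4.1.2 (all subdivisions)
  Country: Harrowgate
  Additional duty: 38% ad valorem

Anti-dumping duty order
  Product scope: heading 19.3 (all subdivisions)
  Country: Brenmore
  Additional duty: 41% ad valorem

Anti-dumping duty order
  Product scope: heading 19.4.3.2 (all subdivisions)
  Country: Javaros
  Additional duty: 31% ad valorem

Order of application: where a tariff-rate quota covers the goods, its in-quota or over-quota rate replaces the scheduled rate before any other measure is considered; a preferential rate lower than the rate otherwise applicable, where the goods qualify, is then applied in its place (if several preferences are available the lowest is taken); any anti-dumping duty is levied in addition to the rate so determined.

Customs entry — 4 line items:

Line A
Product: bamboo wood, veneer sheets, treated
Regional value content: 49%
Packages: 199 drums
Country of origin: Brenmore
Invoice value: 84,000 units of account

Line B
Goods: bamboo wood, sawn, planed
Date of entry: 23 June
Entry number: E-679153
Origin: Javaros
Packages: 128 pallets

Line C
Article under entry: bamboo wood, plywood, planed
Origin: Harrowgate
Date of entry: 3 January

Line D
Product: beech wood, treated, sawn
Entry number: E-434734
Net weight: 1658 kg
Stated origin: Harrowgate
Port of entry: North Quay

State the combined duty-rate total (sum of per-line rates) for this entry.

79%

Line A: bamboo → 19.3; veneer sheets → 19.3.1; treated → 19.3.1.1. Scheduled 11%. Brenmore agreement on 19.3.1: RVC ≥ 45% → 8% available; preferential 8%; anti-dumping (Brenmore, 19.3): +41%; total 8% + 41% = 49%. → 49%.
Line B: bamboo → 19.3; sawn → 19.3.2; planed → 19.3.2.1. Scheduled 2%. quota on 19.3.2 exhausted → over-quota 18%. → 18%.
Line C: bamboo → 19.3; plywood → 19.3.3; planed → 19.3.3.3. Scheduled 3%. No special measure applies. → 3%.
Line D: beech → 19.4; sawn → 19.4.3; treated → 19.4.3.1. Scheduled 9%. No special measure applies. → 9%.
Sum: 49% + 18% + 3% + 9% = 79%.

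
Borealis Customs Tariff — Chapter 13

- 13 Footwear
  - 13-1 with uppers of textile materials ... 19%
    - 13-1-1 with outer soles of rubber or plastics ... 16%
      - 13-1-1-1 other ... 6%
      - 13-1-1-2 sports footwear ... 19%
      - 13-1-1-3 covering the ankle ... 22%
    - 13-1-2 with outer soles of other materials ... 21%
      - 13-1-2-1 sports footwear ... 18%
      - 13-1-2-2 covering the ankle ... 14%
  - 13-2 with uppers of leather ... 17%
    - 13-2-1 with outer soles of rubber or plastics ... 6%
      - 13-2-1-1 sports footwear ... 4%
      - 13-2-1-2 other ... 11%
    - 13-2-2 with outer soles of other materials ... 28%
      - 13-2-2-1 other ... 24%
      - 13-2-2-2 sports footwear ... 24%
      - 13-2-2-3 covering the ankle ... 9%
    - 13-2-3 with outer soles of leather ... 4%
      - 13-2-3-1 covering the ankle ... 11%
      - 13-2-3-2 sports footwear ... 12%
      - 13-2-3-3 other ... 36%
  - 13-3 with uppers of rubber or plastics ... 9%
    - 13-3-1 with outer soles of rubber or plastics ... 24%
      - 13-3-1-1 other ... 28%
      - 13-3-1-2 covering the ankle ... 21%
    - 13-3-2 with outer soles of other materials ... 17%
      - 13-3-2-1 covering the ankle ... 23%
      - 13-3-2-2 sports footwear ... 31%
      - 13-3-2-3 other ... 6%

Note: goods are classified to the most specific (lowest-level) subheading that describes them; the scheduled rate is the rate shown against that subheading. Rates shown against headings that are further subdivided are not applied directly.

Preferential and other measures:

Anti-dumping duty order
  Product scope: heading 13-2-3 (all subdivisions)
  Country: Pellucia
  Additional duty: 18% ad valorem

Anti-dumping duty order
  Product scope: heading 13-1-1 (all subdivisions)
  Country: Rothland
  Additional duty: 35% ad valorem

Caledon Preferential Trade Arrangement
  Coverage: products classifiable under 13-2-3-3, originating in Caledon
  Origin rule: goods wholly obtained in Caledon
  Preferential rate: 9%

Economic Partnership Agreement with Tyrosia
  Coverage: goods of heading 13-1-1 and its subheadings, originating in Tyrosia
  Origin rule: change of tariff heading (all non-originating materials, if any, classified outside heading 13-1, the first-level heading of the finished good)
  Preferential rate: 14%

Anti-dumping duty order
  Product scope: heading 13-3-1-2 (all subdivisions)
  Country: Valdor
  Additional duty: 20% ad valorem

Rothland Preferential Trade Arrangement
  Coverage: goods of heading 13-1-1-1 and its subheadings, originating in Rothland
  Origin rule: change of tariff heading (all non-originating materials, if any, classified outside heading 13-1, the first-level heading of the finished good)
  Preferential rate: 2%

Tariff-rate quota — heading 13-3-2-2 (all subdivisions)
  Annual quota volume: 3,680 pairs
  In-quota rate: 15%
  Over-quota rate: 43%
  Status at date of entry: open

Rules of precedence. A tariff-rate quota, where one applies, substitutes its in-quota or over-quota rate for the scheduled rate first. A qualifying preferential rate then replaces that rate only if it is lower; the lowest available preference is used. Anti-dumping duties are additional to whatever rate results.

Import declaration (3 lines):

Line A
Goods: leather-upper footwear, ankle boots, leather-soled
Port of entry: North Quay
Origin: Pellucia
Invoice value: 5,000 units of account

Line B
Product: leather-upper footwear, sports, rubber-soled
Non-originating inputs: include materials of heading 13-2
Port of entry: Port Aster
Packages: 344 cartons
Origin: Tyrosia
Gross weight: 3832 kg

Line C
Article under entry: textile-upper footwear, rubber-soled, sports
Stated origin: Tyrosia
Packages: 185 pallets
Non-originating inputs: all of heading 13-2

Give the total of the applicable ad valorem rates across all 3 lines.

47%

Line A: leather-upper → 13-2; leather-soled → 13-2-3; ankle boots → 13-2-3-1. Scheduled 11%. anti-dumping (Pellucia, 13-2-3): +18%; total 11% + 18% = 29%. → 29%.
Line B: leather-upper → 13-2; rubber-soled → 13-2-1; sports → 13-2-1-1. Scheduled 4%. Tyrosia agreement on 13-1-1: 13-2-1-1 not covered. → 4%.
Line C: textile-upper → 13-1; rubber-soled → 13-1-1; sports → 13-1-1-2. Scheduled 19%. Tyrosia agreement on 13-1-1: CTH met → 14% available; preferential 14%. → 14%.
Sum: 29% + 4% + 14% = 47%.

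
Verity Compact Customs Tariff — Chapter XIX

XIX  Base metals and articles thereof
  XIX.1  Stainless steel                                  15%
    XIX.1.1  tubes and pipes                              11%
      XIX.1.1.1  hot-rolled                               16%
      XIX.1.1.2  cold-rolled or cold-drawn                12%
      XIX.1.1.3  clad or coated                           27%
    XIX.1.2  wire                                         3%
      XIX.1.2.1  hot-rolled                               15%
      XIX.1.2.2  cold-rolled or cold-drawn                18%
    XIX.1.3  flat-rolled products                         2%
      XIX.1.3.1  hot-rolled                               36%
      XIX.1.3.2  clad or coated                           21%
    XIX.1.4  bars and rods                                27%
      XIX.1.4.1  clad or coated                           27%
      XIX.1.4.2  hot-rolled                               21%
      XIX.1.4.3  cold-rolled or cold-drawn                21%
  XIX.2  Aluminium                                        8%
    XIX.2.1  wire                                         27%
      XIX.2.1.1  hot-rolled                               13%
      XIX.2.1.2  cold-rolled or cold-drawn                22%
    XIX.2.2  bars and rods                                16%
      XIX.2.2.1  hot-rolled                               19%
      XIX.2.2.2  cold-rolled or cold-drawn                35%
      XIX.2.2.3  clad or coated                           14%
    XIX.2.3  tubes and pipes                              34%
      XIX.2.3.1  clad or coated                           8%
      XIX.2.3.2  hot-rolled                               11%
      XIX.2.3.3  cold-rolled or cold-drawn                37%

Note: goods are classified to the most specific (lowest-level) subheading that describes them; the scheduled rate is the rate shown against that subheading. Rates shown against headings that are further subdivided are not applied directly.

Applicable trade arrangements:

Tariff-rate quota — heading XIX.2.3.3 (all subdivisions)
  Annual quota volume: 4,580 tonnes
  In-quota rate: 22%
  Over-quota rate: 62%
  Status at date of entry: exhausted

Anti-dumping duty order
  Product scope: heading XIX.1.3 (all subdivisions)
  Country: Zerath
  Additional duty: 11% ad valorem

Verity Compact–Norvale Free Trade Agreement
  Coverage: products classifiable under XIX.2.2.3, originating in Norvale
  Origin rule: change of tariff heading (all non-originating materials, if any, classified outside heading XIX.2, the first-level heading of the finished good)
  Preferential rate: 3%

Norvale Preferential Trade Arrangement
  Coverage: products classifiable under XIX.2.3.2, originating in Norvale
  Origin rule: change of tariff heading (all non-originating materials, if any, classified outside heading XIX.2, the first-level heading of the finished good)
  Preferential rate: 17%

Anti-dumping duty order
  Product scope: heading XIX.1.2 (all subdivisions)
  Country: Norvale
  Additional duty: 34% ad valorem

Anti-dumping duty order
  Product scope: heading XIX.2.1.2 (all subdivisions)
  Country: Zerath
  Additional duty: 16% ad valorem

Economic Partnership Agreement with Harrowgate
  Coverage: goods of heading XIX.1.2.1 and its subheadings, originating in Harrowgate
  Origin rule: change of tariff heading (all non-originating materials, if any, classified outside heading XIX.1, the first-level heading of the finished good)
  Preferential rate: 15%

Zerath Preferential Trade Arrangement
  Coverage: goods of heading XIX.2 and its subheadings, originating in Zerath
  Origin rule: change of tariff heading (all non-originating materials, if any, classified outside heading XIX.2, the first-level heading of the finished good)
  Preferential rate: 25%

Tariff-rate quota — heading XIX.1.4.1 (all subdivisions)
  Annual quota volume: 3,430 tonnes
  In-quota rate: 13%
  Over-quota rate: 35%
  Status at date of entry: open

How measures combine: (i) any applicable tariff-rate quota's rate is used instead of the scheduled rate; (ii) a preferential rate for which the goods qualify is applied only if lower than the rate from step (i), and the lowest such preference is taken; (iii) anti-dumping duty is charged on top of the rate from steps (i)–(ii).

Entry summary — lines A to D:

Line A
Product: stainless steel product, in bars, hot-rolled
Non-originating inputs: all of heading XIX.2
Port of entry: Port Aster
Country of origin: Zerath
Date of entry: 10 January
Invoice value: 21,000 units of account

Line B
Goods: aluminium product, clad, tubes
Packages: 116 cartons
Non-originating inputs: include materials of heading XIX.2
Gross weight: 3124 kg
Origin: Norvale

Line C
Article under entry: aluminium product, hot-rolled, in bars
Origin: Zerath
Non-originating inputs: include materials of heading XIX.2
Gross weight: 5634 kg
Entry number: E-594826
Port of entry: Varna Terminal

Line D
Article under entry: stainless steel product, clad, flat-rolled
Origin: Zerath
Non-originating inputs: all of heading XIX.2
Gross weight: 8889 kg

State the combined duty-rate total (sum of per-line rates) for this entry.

Line A: stainless steel → XIX.1; in bars → XIX.1.4; hot-rolled → XIX.1.4.2. Scheduled 21%. Zerath agreement on XIX.2: XIX.1.4.2 not covered. → 21%.
Line B: aluminium → XIX.2; tubes → XIX.2.3; clad → XIX.2.3.1. Scheduled 8%. Norvale agreement on XIX.2.2.3: XIX.2.3.1 not covered; Norvale agreement on XIX.2.3.2: XIX.2.3.1 not covered. → 8%.
Line C: aluminium → XIX.2; in bars → XIX.2.2; hot-rolled → XIX.2.2.1. Scheduled 19%. Zerath agreement on XIX.2: CTH not met. → 19%.
Line D: stainless steel → XIX.1; flat-rolled → XIX.1.3; clad → XIX.1.3.2. Scheduled 21%. Zerath agreement on XIX.2: XIX.1.3.2 not covered; anti-dumping (Zerath, XIX.1.3): +11%; total 21% + 11% = 32%. → 32%.
Sum: 21% + 8% + 19% + 32% = 80%.

80%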